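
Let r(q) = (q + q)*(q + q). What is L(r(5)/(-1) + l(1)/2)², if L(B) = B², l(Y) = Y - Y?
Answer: 100000000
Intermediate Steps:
r(q) = 4*q² (r(q) = (2*q)*(2*q) = 4*q²)
l(Y) = 0
L(r(5)/(-1) + l(1)/2)² = (((4*5²)/(-1) + 0/2)²)² = (((4*25)*(-1) + 0*(½))²)² = ((100*(-1) + 0)²)² = ((-100 + 0)²)² = ((-100)²)² = 10000² = 100000000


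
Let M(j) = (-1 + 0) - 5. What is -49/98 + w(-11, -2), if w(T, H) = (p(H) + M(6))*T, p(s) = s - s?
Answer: 131/2 ≈ 65.500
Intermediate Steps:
p(s) = 0
M(j) = -6 (M(j) = -1 - 5 = -6)
w(T, H) = -6*T (w(T, H) = (0 - 6)*T = -6*T)
-49/98 + w(-11, -2) = -49/98 - 6*(-11) = (1/98)*(-49) + 66 = -½ + 66 = 131/2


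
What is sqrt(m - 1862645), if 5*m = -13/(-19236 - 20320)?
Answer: I*sqrt(18215237774261715)/98890 ≈ 1364.8*I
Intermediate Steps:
m = 13/197780 (m = (-13/(-19236 - 20320))/5 = (-13/(-39556))/5 = (-13*(-1/39556))/5 = (1/5)*(13/39556) = 13/197780 ≈ 6.5730e-5)
sqrt(m - 1862645) = sqrt(13/197780 - 1862645) = sqrt(-368393928087/197780) = I*sqrt(18215237774261715)/98890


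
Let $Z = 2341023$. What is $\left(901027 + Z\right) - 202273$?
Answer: $3039777$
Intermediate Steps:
$\left(901027 + Z\right) - 202273 = \left(901027 + 2341023\right) - 202273 = 3242050 - 202273 = 3039777$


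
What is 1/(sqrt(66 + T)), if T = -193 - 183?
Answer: -I*sqrt(310)/310 ≈ -0.056796*I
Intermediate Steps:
T = -376
1/(sqrt(66 + T)) = 1/(sqrt(66 - 376)) = 1/(sqrt(-310)) = 1/(I*sqrt(310)) = -I*sqrt(310)/310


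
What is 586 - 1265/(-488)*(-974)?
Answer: -473071/244 ≈ -1938.8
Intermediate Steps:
586 - 1265/(-488)*(-974) = 586 - 1265*(-1/488)*(-974) = 586 + (1265/488)*(-974) = 586 - 616055/244 = -473071/244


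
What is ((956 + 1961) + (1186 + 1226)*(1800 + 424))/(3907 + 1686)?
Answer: 5367205/5593 ≈ 959.63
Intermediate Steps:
((956 + 1961) + (1186 + 1226)*(1800 + 424))/(3907 + 1686) = (2917 + 2412*2224)/5593 = (2917 + 5364288)*(1/5593) = 5367205*(1/5593) = 5367205/5593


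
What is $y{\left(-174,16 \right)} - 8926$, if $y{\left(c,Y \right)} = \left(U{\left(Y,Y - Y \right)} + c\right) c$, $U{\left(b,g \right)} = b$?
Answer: $18566$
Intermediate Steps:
$y{\left(c,Y \right)} = c \left(Y + c\right)$ ($y{\left(c,Y \right)} = \left(Y + c\right) c = c \left(Y + c\right)$)
$y{\left(-174,16 \right)} - 8926 = - 174 \left(16 - 174\right) - 8926 = \left(-174\right) \left(-158\right) - 8926 = 27492 - 8926 = 18566$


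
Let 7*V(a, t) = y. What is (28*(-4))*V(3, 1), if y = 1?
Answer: -16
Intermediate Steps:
V(a, t) = ⅐ (V(a, t) = (⅐)*1 = ⅐)
(28*(-4))*V(3, 1) = (28*(-4))*(⅐) = -112*⅐ = -16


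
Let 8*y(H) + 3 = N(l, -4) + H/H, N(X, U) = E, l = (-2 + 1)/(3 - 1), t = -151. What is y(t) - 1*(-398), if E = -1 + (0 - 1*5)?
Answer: 397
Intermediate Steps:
E = -6 (E = -1 + (0 - 5) = -1 - 5 = -6)
l = -½ (l = -1/2 = -1*½ = -½ ≈ -0.50000)
N(X, U) = -6
y(H) = -1 (y(H) = -3/8 + (-6 + H/H)/8 = -3/8 + (-6 + 1)/8 = -3/8 + (⅛)*(-5) = -3/8 - 5/8 = -1)
y(t) - 1*(-398) = -1 - 1*(-398) = -1 + 398 = 397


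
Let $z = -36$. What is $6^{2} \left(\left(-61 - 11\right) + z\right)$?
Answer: $-3888$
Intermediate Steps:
$6^{2} \left(\left(-61 - 11\right) + z\right) = 6^{2} \left(\left(-61 - 11\right) - 36\right) = 36 \left(-72 - 36\right) = 36 \left(-108\right) = -3888$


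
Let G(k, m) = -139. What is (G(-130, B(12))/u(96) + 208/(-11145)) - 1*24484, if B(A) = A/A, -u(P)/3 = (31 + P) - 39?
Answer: -8004143253/326920 ≈ -24484.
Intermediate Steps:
u(P) = 24 - 3*P (u(P) = -3*((31 + P) - 39) = -3*(-8 + P) = 24 - 3*P)
B(A) = 1
(G(-130, B(12))/u(96) + 208/(-11145)) - 1*24484 = (-139/(24 - 3*96) + 208/(-11145)) - 1*24484 = (-139/(24 - 288) + 208*(-1/11145)) - 24484 = (-139/(-264) - 208/11145) - 24484 = (-139*(-1/264) - 208/11145) - 24484 = (139/264 - 208/11145) - 24484 = 166027/326920 - 24484 = -8004143253/326920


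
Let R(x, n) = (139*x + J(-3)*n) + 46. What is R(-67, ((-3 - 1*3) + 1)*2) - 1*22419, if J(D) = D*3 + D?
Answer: -31566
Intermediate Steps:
J(D) = 4*D (J(D) = 3*D + D = 4*D)
R(x, n) = 46 - 12*n + 139*x (R(x, n) = (139*x + (4*(-3))*n) + 46 = (139*x - 12*n) + 46 = (-12*n + 139*x) + 46 = 46 - 12*n + 139*x)
R(-67, ((-3 - 1*3) + 1)*2) - 1*22419 = (46 - 12*((-3 - 1*3) + 1)*2 + 139*(-67)) - 1*22419 = (46 - 12*((-3 - 3) + 1)*2 - 9313) - 22419 = (46 - 12*(-6 + 1)*2 - 9313) - 22419 = (46 - (-60)*2 - 9313) - 22419 = (46 - 12*(-10) - 9313) - 22419 = (46 + 120 - 9313) - 22419 = -9147 - 22419 = -31566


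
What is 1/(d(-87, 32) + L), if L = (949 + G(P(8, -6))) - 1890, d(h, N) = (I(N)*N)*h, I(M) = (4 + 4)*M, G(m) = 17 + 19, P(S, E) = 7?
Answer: -1/713609 ≈ -1.4013e-6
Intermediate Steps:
G(m) = 36
I(M) = 8*M
d(h, N) = 8*h*N**2 (d(h, N) = ((8*N)*N)*h = (8*N**2)*h = 8*h*N**2)
L = -905 (L = (949 + 36) - 1890 = 985 - 1890 = -905)
1/(d(-87, 32) + L) = 1/(8*(-87)*32**2 - 905) = 1/(8*(-87)*1024 - 905) = 1/(-712704 - 905) = 1/(-713609) = -1/713609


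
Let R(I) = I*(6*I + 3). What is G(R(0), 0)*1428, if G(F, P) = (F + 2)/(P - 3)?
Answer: -952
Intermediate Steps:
R(I) = I*(3 + 6*I)
G(F, P) = (2 + F)/(-3 + P)
G(R(0), 0)*1428 = ((2 + 3*0*(1 + 2*0))/(-3 + 0))*1428 = ((2 + 3*0*(1 + 0))/(-3))*1428 = -(2 + 3*0*1)/3*1428 = -(2 + 0)/3*1428 = -⅓*2*1428 = -⅔*1428 = -952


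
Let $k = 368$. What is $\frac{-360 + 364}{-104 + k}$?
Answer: $\frac{1}{66} \approx 0.015152$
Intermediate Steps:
$\frac{-360 + 364}{-104 + k} = \frac{-360 + 364}{-104 + 368} = \frac{4}{264} = 4 \cdot \frac{1}{264} = \frac{1}{66}$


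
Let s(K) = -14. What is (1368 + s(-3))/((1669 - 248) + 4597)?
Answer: 677/3009 ≈ 0.22499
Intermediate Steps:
(1368 + s(-3))/((1669 - 248) + 4597) = (1368 - 14)/((1669 - 248) + 4597) = 1354/(1421 + 4597) = 1354/6018 = 1354*(1/6018) = 677/3009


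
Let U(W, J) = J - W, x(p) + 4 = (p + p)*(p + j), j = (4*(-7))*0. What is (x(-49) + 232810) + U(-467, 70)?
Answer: 238145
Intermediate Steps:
j = 0 (j = -28*0 = 0)
x(p) = -4 + 2*p² (x(p) = -4 + (p + p)*(p + 0) = -4 + (2*p)*p = -4 + 2*p²)
(x(-49) + 232810) + U(-467, 70) = ((-4 + 2*(-49)²) + 232810) + (70 - 1*(-467)) = ((-4 + 2*2401) + 232810) + (70 + 467) = ((-4 + 4802) + 232810) + 537 = (4798 + 232810) + 537 = 237608 + 537 = 238145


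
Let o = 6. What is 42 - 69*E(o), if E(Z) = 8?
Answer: -510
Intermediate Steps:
42 - 69*E(o) = 42 - 69*8 = 42 - 552 = -510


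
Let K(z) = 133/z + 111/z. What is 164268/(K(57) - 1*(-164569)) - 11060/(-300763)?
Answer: 2919877267208/2821360556551 ≈ 1.0349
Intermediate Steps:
K(z) = 244/z
164268/(K(57) - 1*(-164569)) - 11060/(-300763) = 164268/(244/57 - 1*(-164569)) - 11060/(-300763) = 164268/(244*(1/57) + 164569) - 11060*(-1/300763) = 164268/(244/57 + 164569) + 11060/300763 = 164268/(9380677/57) + 11060/300763 = 164268*(57/9380677) + 11060/300763 = 9363276/9380677 + 11060/300763 = 2919877267208/2821360556551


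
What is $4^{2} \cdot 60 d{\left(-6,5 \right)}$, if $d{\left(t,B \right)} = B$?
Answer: $4800$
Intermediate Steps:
$4^{2} \cdot 60 d{\left(-6,5 \right)} = 4^{2} \cdot 60 \cdot 5 = 16 \cdot 60 \cdot 5 = 960 \cdot 5 = 4800$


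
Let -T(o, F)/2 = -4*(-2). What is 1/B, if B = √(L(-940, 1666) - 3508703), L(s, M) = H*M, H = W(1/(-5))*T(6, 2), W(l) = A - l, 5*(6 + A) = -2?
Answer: -I*√83585895/16717179 ≈ -0.00054689*I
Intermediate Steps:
T(o, F) = -16 (T(o, F) = -(-8)*(-2) = -2*8 = -16)
A = -32/5 (A = -6 + (⅕)*(-2) = -6 - ⅖ = -32/5 ≈ -6.4000)
W(l) = -32/5 - l
H = 496/5 (H = (-32/5 - 1/(-5))*(-16) = (-32/5 - 1*(-⅕))*(-16) = (-32/5 + ⅕)*(-16) = -31/5*(-16) = 496/5 ≈ 99.200)
L(s, M) = 496*M/5
B = I*√83585895/5 (B = √((496/5)*1666 - 3508703) = √(826336/5 - 3508703) = √(-16717179/5) = I*√83585895/5 ≈ 1828.5*I)
1/B = 1/(I*√83585895/5) = -I*√83585895/16717179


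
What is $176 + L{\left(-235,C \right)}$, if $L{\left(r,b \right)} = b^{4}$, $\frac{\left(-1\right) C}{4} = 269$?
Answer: $1340445266352$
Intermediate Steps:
$C = -1076$ ($C = \left(-4\right) 269 = -1076$)
$176 + L{\left(-235,C \right)} = 176 + \left(-1076\right)^{4} = 176 + 1340445266176 = 1340445266352$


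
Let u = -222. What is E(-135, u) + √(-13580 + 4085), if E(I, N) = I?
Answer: -135 + 3*I*√1055 ≈ -135.0 + 97.442*I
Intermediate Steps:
E(-135, u) + √(-13580 + 4085) = -135 + √(-13580 + 4085) = -135 + √(-9495) = -135 + 3*I*√1055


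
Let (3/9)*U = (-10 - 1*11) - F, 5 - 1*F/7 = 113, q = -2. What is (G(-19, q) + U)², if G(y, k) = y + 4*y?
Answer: 4452100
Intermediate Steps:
F = -756 (F = 35 - 7*113 = 35 - 791 = -756)
G(y, k) = 5*y
U = 2205 (U = 3*((-10 - 1*11) - 1*(-756)) = 3*((-10 - 11) + 756) = 3*(-21 + 756) = 3*735 = 2205)
(G(-19, q) + U)² = (5*(-19) + 2205)² = (-95 + 2205)² = 2110² = 4452100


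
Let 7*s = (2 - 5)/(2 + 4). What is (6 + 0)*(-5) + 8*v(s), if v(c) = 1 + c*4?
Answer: -170/7 ≈ -24.286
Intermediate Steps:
s = -1/14 (s = ((2 - 5)/(2 + 4))/7 = (-3/6)/7 = (-3*1/6)/7 = (1/7)*(-1/2) = -1/14 ≈ -0.071429)
v(c) = 1 + 4*c
(6 + 0)*(-5) + 8*v(s) = (6 + 0)*(-5) + 8*(1 + 4*(-1/14)) = 6*(-5) + 8*(1 - 2/7) = -30 + 8*(5/7) = -30 + 40/7 = -170/7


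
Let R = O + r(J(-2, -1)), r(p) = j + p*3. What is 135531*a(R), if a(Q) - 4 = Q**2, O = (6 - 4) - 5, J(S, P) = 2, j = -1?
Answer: 1084248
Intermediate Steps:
r(p) = -1 + 3*p (r(p) = -1 + p*3 = -1 + 3*p)
O = -3 (O = 2 - 5 = -3)
R = 2 (R = -3 + (-1 + 3*2) = -3 + (-1 + 6) = -3 + 5 = 2)
a(Q) = 4 + Q**2
135531*a(R) = 135531*(4 + 2**2) = 135531*(4 + 4) = 135531*8 = 1084248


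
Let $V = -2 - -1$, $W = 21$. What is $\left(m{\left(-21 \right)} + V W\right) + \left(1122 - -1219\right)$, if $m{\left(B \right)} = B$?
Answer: $2299$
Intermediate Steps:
$V = -1$ ($V = -2 + 1 = -1$)
$\left(m{\left(-21 \right)} + V W\right) + \left(1122 - -1219\right) = \left(-21 - 21\right) + \left(1122 - -1219\right) = \left(-21 - 21\right) + \left(1122 + 1219\right) = -42 + 2341 = 2299$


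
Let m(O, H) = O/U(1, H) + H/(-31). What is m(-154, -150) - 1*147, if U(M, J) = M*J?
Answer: -328138/2325 ≈ -141.13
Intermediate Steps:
U(M, J) = J*M
m(O, H) = -H/31 + O/H (m(O, H) = O/((H*1)) + H/(-31) = O/H + H*(-1/31) = O/H - H/31 = -H/31 + O/H)
m(-154, -150) - 1*147 = (-1/31*(-150) - 154/(-150)) - 1*147 = (150/31 - 154*(-1/150)) - 147 = (150/31 + 77/75) - 147 = 13637/2325 - 147 = -328138/2325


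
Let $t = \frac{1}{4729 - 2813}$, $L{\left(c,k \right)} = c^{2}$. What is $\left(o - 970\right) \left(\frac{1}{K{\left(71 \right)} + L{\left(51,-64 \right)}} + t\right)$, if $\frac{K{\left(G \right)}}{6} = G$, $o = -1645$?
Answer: $- \frac{12925945}{5799732} \approx -2.2287$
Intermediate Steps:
$K{\left(G \right)} = 6 G$
$t = \frac{1}{1916} \approx 0.00052192$
$\left(o - 970\right) \left(\frac{1}{K{\left(71 \right)} + L{\left(51,-64 \right)}} + t\right) = \left(-1645 - 970\right) \left(\frac{1}{6 \cdot 71 + 51^{2}} + \frac{1}{1916}\right) = - 2615 \left(\frac{1}{426 + 2601} + \frac{1}{1916}\right) = - 2615 \left(\frac{1}{3027} + \frac{1}{1916}\right) = \left(-2615\right) \frac{4943}{5799732} = - \frac{12925945}{5799732}$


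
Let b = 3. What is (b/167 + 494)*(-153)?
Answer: -12622653/167 ≈ -75585.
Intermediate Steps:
(b/167 + 494)*(-153) = (3/167 + 494)*(-153) = (82501/167)*(-153) = -12622653/167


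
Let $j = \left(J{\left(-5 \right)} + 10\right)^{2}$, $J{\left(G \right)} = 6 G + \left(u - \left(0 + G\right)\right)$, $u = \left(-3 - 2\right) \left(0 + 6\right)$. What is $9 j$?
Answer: $18225$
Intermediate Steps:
$u = -30$ ($u = \left(-5\right) 6 = -30$)
$J{\left(G \right)} = -30 + 5 G$ ($J{\left(G \right)} = 6 G - \left(30 + G\right) = -30 + 5 G$)
$j = 2025$ ($j = \left(\left(-30 + 5 \left(-5\right)\right) + 10\right)^{2} = \left(\left(-30 - 25\right) + 10\right)^{2} = \left(-55 + 10\right)^{2} = \left(-45\right)^{2} = 2025$)
$9 j = 9 \cdot 2025 = 18225$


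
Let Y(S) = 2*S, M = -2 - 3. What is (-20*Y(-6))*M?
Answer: -1200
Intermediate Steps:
M = -5
(-20*Y(-6))*M = -40*(-6)*(-5) = -20*(-12)*(-5) = 240*(-5) = -1200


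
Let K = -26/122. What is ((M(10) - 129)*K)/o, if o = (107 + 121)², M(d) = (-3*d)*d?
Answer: 1859/1057008 ≈ 0.0017587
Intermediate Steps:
K = -13/61 (K = -26*1/122 = -13/61 ≈ -0.21311)
M(d) = -3*d²
o = 51984 (o = 228² = 51984)
((M(10) - 129)*K)/o = ((-3*10² - 129)*(-13/61))/51984 = ((-3*100 - 129)*(-13/61))*(1/51984) = ((-300 - 129)*(-13/61))*(1/51984) = -429*(-13/61)*(1/51984) = (5577/61)*(1/51984) = 1859/1057008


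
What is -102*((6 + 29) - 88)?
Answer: 5406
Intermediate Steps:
-102*((6 + 29) - 88) = -102*(35 - 88) = -102*(-53) = 5406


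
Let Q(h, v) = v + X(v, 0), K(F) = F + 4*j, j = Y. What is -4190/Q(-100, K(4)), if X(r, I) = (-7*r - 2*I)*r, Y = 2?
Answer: 2095/498 ≈ 4.2068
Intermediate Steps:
j = 2
X(r, I) = r*(-7*r - 2*I)
K(F) = 8 + F (K(F) = F + 4*2 = F + 8 = 8 + F)
Q(h, v) = v - 7*v² (Q(h, v) = v - v*(2*0 + 7*v) = v - v*(0 + 7*v) = v - v*7*v = v - 7*v²)
-4190/Q(-100, K(4)) = -4190*1/((1 - 7*(8 + 4))*(8 + 4)) = -4190*1/(12*(1 - 7*12)) = -4190*1/(12*(1 - 84)) = -4190/(12*(-83)) = -4190/(-996) = -4190*(-1/996) = 2095/498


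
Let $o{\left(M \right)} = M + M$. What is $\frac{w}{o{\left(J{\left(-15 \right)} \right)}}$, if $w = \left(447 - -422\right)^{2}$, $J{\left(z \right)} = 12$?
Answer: $\frac{755161}{24} \approx 31465.0$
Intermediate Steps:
$o{\left(M \right)} = 2 M$
$w = 755161$ ($w = \left(447 + 422\right)^{2} = 869^{2} = 755161$)
$\frac{w}{o{\left(J{\left(-15 \right)} \right)}} = \frac{755161}{2 \cdot 12} = \frac{755161}{24}$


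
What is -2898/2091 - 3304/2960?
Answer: -645281/257890 ≈ -2.5022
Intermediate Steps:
-2898/2091 - 3304/2960 = -2898*1/2091 - 3304*1/2960 = -966/697 - 413/370 = -645281/257890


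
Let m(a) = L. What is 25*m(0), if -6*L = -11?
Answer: 275/6 ≈ 45.833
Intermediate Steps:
L = 11/6 (L = -⅙*(-11) = 11/6 ≈ 1.8333)
m(a) = 11/6
25*m(0) = 25*(11/6) = 275/6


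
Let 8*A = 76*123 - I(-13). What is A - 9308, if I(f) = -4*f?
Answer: -8146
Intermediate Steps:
A = 1162 (A = (76*123 - (-4)*(-13))/8 = (9348 - 1*52)/8 = (9348 - 52)/8 = (⅛)*9296 = 1162)
A - 9308 = 1162 - 9308 = -8146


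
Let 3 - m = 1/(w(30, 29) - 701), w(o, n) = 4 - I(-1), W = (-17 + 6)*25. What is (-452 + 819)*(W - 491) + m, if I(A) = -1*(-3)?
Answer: -196783299/700 ≈ -2.8112e+5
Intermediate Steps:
I(A) = 3
W = -275 (W = -11*25 = -275)
w(o, n) = 1 (w(o, n) = 4 - 1*3 = 4 - 3 = 1)
m = 2101/700 (m = 3 - 1/(1 - 701) = 3 - 1/(-700) = 3 - 1*(-1/700) = 3 + 1/700 = 2101/700 ≈ 3.0014)
(-452 + 819)*(W - 491) + m = (-452 + 819)*(-275 - 491) + 2101/700 = 367*(-766) + 2101/700 = -281122 + 2101/700 = -196783299/700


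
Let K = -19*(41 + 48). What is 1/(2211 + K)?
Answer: 1/520 ≈ 0.0019231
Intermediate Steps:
K = -1691 (K = -19*89 = -1691)
1/(2211 + K) = 1/(2211 - 1691) = 1/520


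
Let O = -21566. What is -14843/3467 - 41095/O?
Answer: -177627773/74769322 ≈ -2.3757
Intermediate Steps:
-14843/3467 - 41095/O = -14843/3467 - 41095/(-21566) = -14843*1/3467 - 41095*(-1/21566) = -14843/3467 + 41095/21566 = -177627773/74769322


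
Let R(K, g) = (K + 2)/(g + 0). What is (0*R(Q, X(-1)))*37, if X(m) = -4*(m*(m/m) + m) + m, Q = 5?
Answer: 0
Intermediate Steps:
X(m) = -7*m (X(m) = -4*(m*1 + m) + m = -4*(m + m) + m = -8*m + m = -7*m)
R(K, g) = (2 + K)/g
(0*R(Q, X(-1)))*37 = (0*((2 + 5)/((-7*(-1)))))*37 = (0*(7/7))*37 = (0*((⅐)*7))*37 = (0*1)*37 = 0*37 = 0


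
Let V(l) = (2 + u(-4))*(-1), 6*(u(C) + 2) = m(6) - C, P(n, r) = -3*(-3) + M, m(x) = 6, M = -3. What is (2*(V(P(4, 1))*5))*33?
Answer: -550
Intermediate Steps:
P(n, r) = 6 (P(n, r) = -3*(-3) - 3 = 9 - 3 = 6)
u(C) = -1 - C/6 (u(C) = -2 + (6 - C)/6 = -2 + (1 - C/6) = -1 - C/6)
V(l) = -5/3 (V(l) = (2 + (-1 - ⅙*(-4)))*(-1) = (2 + (-1 + ⅔))*(-1) = (2 - ⅓)*(-1) = (5/3)*(-1) = -5/3)
(2*(V(P(4, 1))*5))*33 = (2*(-5/3*5))*33 = (2*(-25/3))*33 = -50/3*33 = -550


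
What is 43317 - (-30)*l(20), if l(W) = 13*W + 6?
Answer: 51297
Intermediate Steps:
l(W) = 6 + 13*W
43317 - (-30)*l(20) = 43317 - (-30)*(6 + 13*20) = 43317 - (-30)*(6 + 260) = 43317 - (-30)*266 = 43317 - 1*(-7980) = 43317 + 7980 = 51297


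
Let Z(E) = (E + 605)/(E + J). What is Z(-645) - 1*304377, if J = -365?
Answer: -30742073/101 ≈ -3.0438e+5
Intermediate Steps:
Z(E) = (605 + E)/(-365 + E) (Z(E) = (E + 605)/(E - 365) = (605 + E)/(-365 + E))
Z(-645) - 1*304377 = (605 - 645)/(-365 - 645) - 1*304377 = -40/(-1010) - 304377 = -1/1010*(-40) - 304377 = 4/101 - 304377 = -30742073/101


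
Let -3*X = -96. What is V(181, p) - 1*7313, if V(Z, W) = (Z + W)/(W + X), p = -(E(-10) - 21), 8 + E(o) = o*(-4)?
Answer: -153403/21 ≈ -7304.9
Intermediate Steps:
E(o) = -8 - 4*o (E(o) = -8 + o*(-4) = -8 - 4*o)
X = 32 (X = -⅓*(-96) = 32)
p = -11 (p = -((-8 - 4*(-10)) - 21) = -((-8 + 40) - 21) = -(32 - 21) = -1*11 = -11)
V(Z, W) = (W + Z)/(32 + W) (V(Z, W) = (Z + W)/(W + 32) = (W + Z)/(32 + W))
V(181, p) - 1*7313 = (-11 + 181)/(32 - 11) - 1*7313 = 170/21 - 7313 = -153403/21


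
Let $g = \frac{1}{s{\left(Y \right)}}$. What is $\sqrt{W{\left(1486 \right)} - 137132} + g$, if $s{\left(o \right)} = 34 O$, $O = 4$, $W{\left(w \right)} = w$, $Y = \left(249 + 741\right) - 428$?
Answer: $\frac{1}{136} + i \sqrt{135646} \approx 0.0073529 + 368.3 i$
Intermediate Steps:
$Y = 562$ ($Y = 990 - 428 = 562$)
$s{\left(o \right)} = 136$ ($s{\left(o \right)} = 34 \cdot 4 = 136$)
$g = \frac{1}{136} \approx 0.0073529$
$\sqrt{W{\left(1486 \right)} - 137132} + g = \sqrt{1486 - 137132} + \frac{1}{136} = \sqrt{-135646} + \frac{1}{136} = i \sqrt{135646} + \frac{1}{136} = \frac{1}{136} + i \sqrt{135646}$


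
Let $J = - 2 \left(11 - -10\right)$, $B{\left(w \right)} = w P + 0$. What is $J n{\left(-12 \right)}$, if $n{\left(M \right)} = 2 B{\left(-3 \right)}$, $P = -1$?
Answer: $-252$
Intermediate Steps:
$B{\left(w \right)} = - w$ ($B{\left(w \right)} = w \left(-1\right) + 0 = - w + 0 = - w$)
$n{\left(M \right)} = 6$ ($n{\left(M \right)} = 2 \left(\left(-1\right) \left(-3\right)\right) = 2 \cdot 3 = 6$)
$J = -42$ ($J = - 2 \left(11 + 10\right) = \left(-2\right) 21 = -42$)
$J n{\left(-12 \right)} = \left(-42\right) 6 = -252$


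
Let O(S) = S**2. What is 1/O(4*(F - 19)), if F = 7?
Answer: 1/2304 ≈ 0.00043403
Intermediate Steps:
1/O(4*(F - 19)) = 1/((4*(7 - 19))**2) = 1/((4*(-12))**2) = 1/((-48)**2) = 1/2304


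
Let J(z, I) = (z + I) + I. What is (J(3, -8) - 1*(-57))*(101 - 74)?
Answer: 1188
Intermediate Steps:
J(z, I) = z + 2*I (J(z, I) = (I + z) + I = z + 2*I)
(J(3, -8) - 1*(-57))*(101 - 74) = ((3 + 2*(-8)) - 1*(-57))*(101 - 74) = ((3 - 16) + 57)*27 = (-13 + 57)*27 = 44*27 = 1188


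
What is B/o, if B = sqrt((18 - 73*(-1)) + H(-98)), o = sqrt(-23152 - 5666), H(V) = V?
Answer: sqrt(22414)/9606 ≈ 0.015585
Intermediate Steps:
o = 3*I*sqrt(3202) (o = sqrt(-28818) = 3*I*sqrt(3202) ≈ 169.76*I)
B = I*sqrt(7) (B = sqrt((18 - 73*(-1)) - 98) = sqrt((18 + 73) - 98) = sqrt(91 - 98) = sqrt(-7) = I*sqrt(7) ≈ 2.6458*I)
B/o = (I*sqrt(7))/((3*I*sqrt(3202))) = (I*sqrt(7))*(-I*sqrt(3202)/9606) = sqrt(22414)/9606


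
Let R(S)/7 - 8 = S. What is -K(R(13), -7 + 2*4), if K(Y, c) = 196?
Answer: -196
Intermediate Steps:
R(S) = 56 + 7*S
-K(R(13), -7 + 2*4) = -1*196 = -196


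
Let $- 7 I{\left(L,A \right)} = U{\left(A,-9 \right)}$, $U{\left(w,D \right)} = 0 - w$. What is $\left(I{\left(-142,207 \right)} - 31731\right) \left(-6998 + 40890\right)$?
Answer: $- \frac{7520973720}{7} \approx -1.0744 \cdot 10^{9}$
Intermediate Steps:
$U{\left(w,D \right)} = - w$
$I{\left(L,A \right)} = \frac{A}{7}$ ($I{\left(L,A \right)} = - \frac{\left(-1\right) A}{7} = \frac{A}{7}$)
$\left(I{\left(-142,207 \right)} - 31731\right) \left(-6998 + 40890\right) = \left(\frac{1}{7} \cdot 207 - 31731\right) \left(-6998 + 40890\right) = \left(\frac{207}{7} - 31731\right) 33892 = \left(- \frac{221910}{7}\right) 33892 = - \frac{7520973720}{7}$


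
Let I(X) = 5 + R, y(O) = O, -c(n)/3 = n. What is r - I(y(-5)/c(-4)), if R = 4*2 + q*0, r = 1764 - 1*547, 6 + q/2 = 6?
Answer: 1204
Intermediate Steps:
q = 0 (q = -12 + 2*6 = -12 + 12 = 0)
c(n) = -3*n
r = 1217 (r = 1764 - 547 = 1217)
R = 8 (R = 4*2 + 0*0 = 8 + 0 = 8)
I(X) = 13 (I(X) = 5 + 8 = 13)
r - I(y(-5)/c(-4)) = 1217 - 1*13 = 1217 - 13 = 1204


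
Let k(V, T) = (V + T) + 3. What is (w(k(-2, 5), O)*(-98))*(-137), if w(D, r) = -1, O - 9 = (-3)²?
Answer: -13426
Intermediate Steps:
k(V, T) = 3 + T + V (k(V, T) = (T + V) + 3 = 3 + T + V)
O = 18 (O = 9 + (-3)² = 9 + 9 = 18)
(w(k(-2, 5), O)*(-98))*(-137) = -1*(-98)*(-137) = 98*(-137) = -13426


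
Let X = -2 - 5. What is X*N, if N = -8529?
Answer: 59703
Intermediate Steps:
X = -7
X*N = -7*(-8529) = 59703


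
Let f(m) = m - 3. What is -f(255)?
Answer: -252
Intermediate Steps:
f(m) = -3 + m
-f(255) = -(-3 + 255) = -1*252 = -252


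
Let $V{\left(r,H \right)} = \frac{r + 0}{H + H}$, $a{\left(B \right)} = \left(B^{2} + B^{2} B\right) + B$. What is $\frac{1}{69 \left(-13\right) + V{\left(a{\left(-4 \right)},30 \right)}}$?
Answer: $- \frac{15}{13468} \approx -0.0011138$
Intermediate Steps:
$a{\left(B \right)} = B + B^{2} + B^{3}$ ($a{\left(B \right)} = \left(B^{2} + B^{3}\right) + B = B + B^{2} + B^{3}$)
$V{\left(r,H \right)} = \frac{r}{2 H}$
$\frac{1}{69 \left(-13\right) + V{\left(a{\left(-4 \right)},30 \right)}} = \frac{1}{69 \left(-13\right) + \frac{\left(-4\right) \left(1 - 4 + \left(-4\right)^{2}\right)}{2 \cdot 30}} = \frac{1}{-897 + \frac{1}{2} \left(- 4 \left(1 - 4 + 16\right)\right) \frac{1}{30}} = \frac{1}{-897 + \frac{1}{2} \left(\left(-4\right) 13\right) \frac{1}{30}} = \frac{1}{-897 + \frac{1}{2} \left(-52\right) \frac{1}{30}} = \frac{1}{-897 - \frac{13}{15}} = \frac{1}{- \frac{13468}{15}} = - \frac{15}{13468}$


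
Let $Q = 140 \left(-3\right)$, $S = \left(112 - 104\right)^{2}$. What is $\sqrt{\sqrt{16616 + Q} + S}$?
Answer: $\sqrt{64 + 2 \sqrt{4049}} \approx 13.83$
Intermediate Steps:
$S = 64$ ($S = 8^{2} = 64$)
$Q = -420$
$\sqrt{\sqrt{16616 + Q} + S} = \sqrt{\sqrt{16616 - 420} + 64} = \sqrt{\sqrt{16196} + 64} = \sqrt{2 \sqrt{4049} + 64} = \sqrt{64 + 2 \sqrt{4049}}$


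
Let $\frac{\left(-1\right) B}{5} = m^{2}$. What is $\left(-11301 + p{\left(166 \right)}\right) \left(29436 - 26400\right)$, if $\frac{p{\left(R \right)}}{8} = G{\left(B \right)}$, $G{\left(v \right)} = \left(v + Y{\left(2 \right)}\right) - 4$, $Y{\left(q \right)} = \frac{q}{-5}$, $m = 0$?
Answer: $- \frac{172083516}{5} \approx -3.4417 \cdot 10^{7}$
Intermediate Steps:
$Y{\left(q \right)} = - \frac{q}{5}$ ($Y{\left(q \right)} = q \left(- \frac{1}{5}\right) = - \frac{q}{5}$)
$B = 0$ ($B = - 5 \cdot 0^{2} = \left(-5\right) 0 = 0$)
$G{\left(v \right)} = - \frac{22}{5} + v$ ($G{\left(v \right)} = \left(v - \frac{2}{5}\right) - 4 = \left(- \frac{2}{5} + v\right) - 4 = - \frac{22}{5} + v$)
$p{\left(R \right)} = - \frac{176}{5}$ ($p{\left(R \right)} = 8 \left(- \frac{22}{5} + 0\right) = 8 \left(- \frac{22}{5}\right) = - \frac{176}{5}$)
$\left(-11301 + p{\left(166 \right)}\right) \left(29436 - 26400\right) = \left(-11301 - \frac{176}{5}\right) \left(29436 - 26400\right) = \left(- \frac{56681}{5}\right) 3036 = - \frac{172083516}{5}$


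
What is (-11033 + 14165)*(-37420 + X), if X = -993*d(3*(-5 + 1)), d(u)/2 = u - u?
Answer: -117199440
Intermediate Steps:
d(u) = 0 (d(u) = 2*(u - u) = 2*0 = 0)
X = 0 (X = -993*0 = 0)
(-11033 + 14165)*(-37420 + X) = (-11033 + 14165)*(-37420 + 0) = 3132*(-37420) = -117199440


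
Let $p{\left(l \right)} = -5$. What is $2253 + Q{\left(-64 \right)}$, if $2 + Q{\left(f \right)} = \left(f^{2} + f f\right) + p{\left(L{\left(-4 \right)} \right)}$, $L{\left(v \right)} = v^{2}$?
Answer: $10438$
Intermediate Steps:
$Q{\left(f \right)} = -7 + 2 f^{2}$ ($Q{\left(f \right)} = -2 - \left(5 - f^{2} - f f\right) = -2 + \left(\left(f^{2} + f^{2}\right) - 5\right) = -2 + \left(2 f^{2} - 5\right) = -2 + \left(-5 + 2 f^{2}\right) = -7 + 2 f^{2}$)
$2253 + Q{\left(-64 \right)} = 2253 - \left(7 - 2 \left(-64\right)^{2}\right) = 2253 + \left(-7 + 2 \cdot 4096\right) = 2253 + \left(-7 + 8192\right) = 2253 + 8185 = 10438$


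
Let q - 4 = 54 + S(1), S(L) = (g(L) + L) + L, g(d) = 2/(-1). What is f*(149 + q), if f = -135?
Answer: -27945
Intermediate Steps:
g(d) = -2 (g(d) = 2*(-1) = -2)
S(L) = -2 + 2*L (S(L) = (-2 + L) + L = -2 + 2*L)
q = 58 (q = 4 + (54 + (-2 + 2*1)) = 4 + (54 + (-2 + 2)) = 4 + (54 + 0) = 4 + 54 = 58)
f*(149 + q) = -135*(149 + 58) = -135*207 = -27945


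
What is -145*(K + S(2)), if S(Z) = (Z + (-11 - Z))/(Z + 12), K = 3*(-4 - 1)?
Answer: 32045/14 ≈ 2288.9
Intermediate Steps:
K = -15 (K = 3*(-5) = -15)
S(Z) = -11/(12 + Z)
-145*(K + S(2)) = -145*(-15 - 11/(12 + 2)) = -145*(-15 - 11/14) = -145*(-221/14) = 32045/14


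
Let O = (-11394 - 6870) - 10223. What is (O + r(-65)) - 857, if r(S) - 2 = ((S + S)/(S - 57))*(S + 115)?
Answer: -1786612/61 ≈ -29289.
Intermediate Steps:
r(S) = 2 + 2*S*(115 + S)/(-57 + S) (r(S) = 2 + ((S + S)/(S - 57))*(S + 115) = 2 + ((2*S)/(-57 + S))*(115 + S) = 2 + (2*S/(-57 + S))*(115 + S) = 2 + 2*S*(115 + S)/(-57 + S))
O = -28487 (O = -18264 - 10223 = -28487)
(O + r(-65)) - 857 = (-28487 + 2*(-57 + (-65)² + 116*(-65))/(-57 - 65)) - 857 = (-28487 + 2*(-57 + 4225 - 7540)/(-122)) - 857 = (-28487 + 2*(-1/122)*(-3372)) - 857 = (-28487 + 3372/61) - 857 = -1734335/61 - 857 = -1786612/61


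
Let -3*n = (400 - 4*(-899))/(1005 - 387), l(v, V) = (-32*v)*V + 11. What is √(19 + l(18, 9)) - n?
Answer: 222/103 + I*√5154 ≈ 2.1553 + 71.791*I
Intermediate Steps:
l(v, V) = 11 - 32*V*v (l(v, V) = -32*V*v + 11 = 11 - 32*V*v)
n = -222/103 (n = -(400 - 4*(-899))/(3*(1005 - 387)) = -(400 + 3596)/(3*618) = -1332/618 = -⅓*666/103 = -222/103 ≈ -2.1553)
√(19 + l(18, 9)) - n = √(19 + (11 - 32*9*18)) - 1*(-222/103) = √(19 + (11 - 5184)) + 222/103 = √(19 - 5173) + 222/103 = √(-5154) + 222/103 = I*√5154 + 222/103 = 222/103 + I*√5154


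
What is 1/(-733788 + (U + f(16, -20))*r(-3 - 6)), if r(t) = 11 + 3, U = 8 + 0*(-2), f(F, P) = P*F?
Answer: -1/738156 ≈ -1.3547e-6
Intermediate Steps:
f(F, P) = F*P
U = 8 (U = 8 + 0 = 8)
r(t) = 14
1/(-733788 + (U + f(16, -20))*r(-3 - 6)) = 1/(-733788 + (8 + 16*(-20))*14) = 1/(-733788 + (8 - 320)*14) = 1/(-733788 - 312*14) = 1/(-733788 - 4368) = 1/(-738156) = -1/738156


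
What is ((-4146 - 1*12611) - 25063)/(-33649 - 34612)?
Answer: 41820/68261 ≈ 0.61265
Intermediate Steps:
((-4146 - 1*12611) - 25063)/(-33649 - 34612) = ((-4146 - 12611) - 25063)/(-68261) = (-16757 - 25063)*(-1/68261) = -41820*(-1/68261) = 41820/68261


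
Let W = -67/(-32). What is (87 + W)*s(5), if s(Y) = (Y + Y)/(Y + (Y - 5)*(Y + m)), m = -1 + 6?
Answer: 2851/16 ≈ 178.19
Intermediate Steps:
W = 67/32 (W = -67*(-1/32) = 67/32 ≈ 2.0938)
m = 5
s(Y) = 2*Y/(Y + (-5 + Y)*(5 + Y)) (s(Y) = (Y + Y)/(Y + (Y - 5)*(Y + 5)) = (2*Y)/(Y + (-5 + Y)*(5 + Y)) = 2*Y/(Y + (-5 + Y)*(5 + Y)))
(87 + W)*s(5) = (87 + 67/32)*(2*5/(-25 + 5 + 5**2)) = 2851*(2*5/(-25 + 5 + 25))/32 = 2851*(2*5/5)/32 = 2851*(2*5*(1/5))/32 = (2851/32)*2 = 2851/16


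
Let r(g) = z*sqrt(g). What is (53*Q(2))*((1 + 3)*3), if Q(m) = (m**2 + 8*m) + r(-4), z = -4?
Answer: 12720 - 5088*I ≈ 12720.0 - 5088.0*I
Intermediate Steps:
r(g) = -4*sqrt(g)
Q(m) = m**2 - 8*I + 8*m (Q(m) = (m**2 + 8*m) - 8*I = m**2 - 8*I + 8*m)
(53*Q(2))*((1 + 3)*3) = (53*(2**2 - 8*I + 8*2))*((1 + 3)*3) = (53*(4 - 8*I + 16))*(4*3) = (53*(20 - 8*I))*12 = (1060 - 424*I)*12 = 12720 - 5088*I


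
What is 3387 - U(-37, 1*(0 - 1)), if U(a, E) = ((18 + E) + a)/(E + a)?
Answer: 64343/19 ≈ 3386.5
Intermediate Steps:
U(a, E) = (18 + E + a)/(E + a)
3387 - U(-37, 1*(0 - 1)) = 3387 - (18 + 1*(0 - 1) - 37)/(1*(0 - 1) - 37) = 3387 - (18 + 1*(-1) - 37)/(1*(-1) - 37) = 3387 - (18 - 1 - 37)/(-1 - 37) = 3387 - (-20)/(-38) = 3387 - (-1)*(-20)/38 = 3387 - 1*10/19 = 3387 - 10/19 = 64343/19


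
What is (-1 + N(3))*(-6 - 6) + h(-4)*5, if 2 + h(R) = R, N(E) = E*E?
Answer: -126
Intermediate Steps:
N(E) = E²
h(R) = -2 + R
(-1 + N(3))*(-6 - 6) + h(-4)*5 = (-1 + 3²)*(-6 - 6) + (-2 - 4)*5 = (-1 + 9)*(-12) - 6*5 = 8*(-12) - 30 = -96 - 30 = -126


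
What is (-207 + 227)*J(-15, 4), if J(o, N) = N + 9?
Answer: 260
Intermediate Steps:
J(o, N) = 9 + N
(-207 + 227)*J(-15, 4) = (-207 + 227)*(9 + 4) = 20*13 = 260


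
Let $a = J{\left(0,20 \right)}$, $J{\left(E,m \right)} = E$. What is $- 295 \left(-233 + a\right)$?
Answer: $68735$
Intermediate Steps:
$a = 0$
$- 295 \left(-233 + a\right) = - 295 \left(-233 + 0\right) = \left(-295\right) \left(-233\right) = 68735$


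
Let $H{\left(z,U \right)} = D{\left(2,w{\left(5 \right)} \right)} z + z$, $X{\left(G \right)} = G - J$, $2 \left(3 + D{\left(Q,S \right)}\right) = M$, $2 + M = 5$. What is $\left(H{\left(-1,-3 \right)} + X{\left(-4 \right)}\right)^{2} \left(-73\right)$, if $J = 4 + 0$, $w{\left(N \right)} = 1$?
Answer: $- \frac{16425}{4} \approx -4106.3$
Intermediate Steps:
$M = 3$ ($M = -2 + 5 = 3$)
$J = 4$
$D{\left(Q,S \right)} = - \frac{3}{2}$ ($D{\left(Q,S \right)} = -3 + \frac{1}{2} \cdot 3 = -3 + \frac{3}{2} = - \frac{3}{2}$)
$X{\left(G \right)} = -4 + G$ ($X{\left(G \right)} = G - 4 = -4 + G$)
$H{\left(z,U \right)} = - \frac{z}{2}$ ($H{\left(z,U \right)} = - \frac{3 z}{2} + z = - \frac{z}{2}$)
$\left(H{\left(-1,-3 \right)} + X{\left(-4 \right)}\right)^{2} \left(-73\right) = \left(\left(- \frac{1}{2}\right) \left(-1\right) - 8\right)^{2} \left(-73\right) = \left(\frac{1}{2} - 8\right)^{2} \left(-73\right) = \left(- \frac{15}{2}\right)^{2} \left(-73\right) = \frac{225}{4} \left(-73\right) = - \frac{16425}{4}$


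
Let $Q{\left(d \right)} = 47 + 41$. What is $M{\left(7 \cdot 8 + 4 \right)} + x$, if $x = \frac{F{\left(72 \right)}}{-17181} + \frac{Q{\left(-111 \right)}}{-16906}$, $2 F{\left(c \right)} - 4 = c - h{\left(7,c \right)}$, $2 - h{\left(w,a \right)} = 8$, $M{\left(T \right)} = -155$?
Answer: $- \frac{22511906452}{145230993} \approx -155.01$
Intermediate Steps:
$h{\left(w,a \right)} = -6$ ($h{\left(w,a \right)} = 2 - 8 = -6$)
$Q{\left(d \right)} = 88$
$F{\left(c \right)} = 5 + \frac{c}{2}$ ($F{\left(c \right)} = 2 + \frac{c - -6}{2} = 2 + \frac{c + 6}{2} = 2 + \frac{6 + c}{2} = 2 + \left(3 + \frac{c}{2}\right) = 5 + \frac{c}{2}$)
$x = - \frac{1102537}{145230993}$ ($x = \frac{5 + \frac{1}{2} \cdot 72}{-17181} + \frac{88}{-16906} = \left(5 + 36\right) \left(- \frac{1}{17181}\right) + 88 \left(- \frac{1}{16906}\right) = 41 \left(- \frac{1}{17181}\right) - \frac{44}{8453} = - \frac{41}{17181} - \frac{44}{8453} = - \frac{1102537}{145230993} \approx -0.0075916$)
$M{\left(7 \cdot 8 + 4 \right)} + x = -155 - \frac{1102537}{145230993} = - \frac{22511906452}{145230993}$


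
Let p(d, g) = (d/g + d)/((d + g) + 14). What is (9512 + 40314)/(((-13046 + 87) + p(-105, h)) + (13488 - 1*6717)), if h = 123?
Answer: -2334704/290107 ≈ -8.0477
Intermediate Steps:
p(d, g) = (d + d/g)/(14 + d + g)
(9512 + 40314)/(((-13046 + 87) + p(-105, h)) + (13488 - 1*6717)) = (9512 + 40314)/(((-13046 + 87) - 105*(1 + 123)/(123*(14 - 105 + 123))) + (13488 - 1*6717)) = 49826/((-12959 - 105*1/123*124/32) + (13488 - 6717)) = 49826/((-12959 - 105*1/123*1/32*124) + 6771) = 49826/((-12959 - 1085/328) + 6771) = 49826/(-4251637/328 + 6771) = 49826/(-2030749/328) = 49826*(-328/2030749) = -2334704/290107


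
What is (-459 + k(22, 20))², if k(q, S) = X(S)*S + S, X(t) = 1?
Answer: 175561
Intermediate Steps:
k(q, S) = 2*S (k(q, S) = 1*S + S = S + S = 2*S)
(-459 + k(22, 20))² = (-459 + 2*20)² = (-459 + 40)² = (-419)² = 175561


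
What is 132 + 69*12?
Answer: 960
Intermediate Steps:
132 + 69*12 = 132 + 828 = 960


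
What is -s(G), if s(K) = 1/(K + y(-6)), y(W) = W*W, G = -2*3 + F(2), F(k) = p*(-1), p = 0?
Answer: -1/30 ≈ -0.033333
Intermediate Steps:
F(k) = 0 (F(k) = 0*(-1) = 0)
G = -6 (G = -2*3 + 0 = -6 + 0 = -6)
y(W) = W**2
s(K) = 1/(36 + K) (s(K) = 1/(K + (-6)**2) = 1/(K + 36) = 1/(36 + K))
-s(G) = -1/(36 - 6) = -1/30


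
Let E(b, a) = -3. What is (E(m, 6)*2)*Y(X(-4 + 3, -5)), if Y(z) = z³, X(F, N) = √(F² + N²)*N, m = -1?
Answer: 19500*√26 ≈ 99431.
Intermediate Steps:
X(F, N) = N*√(F² + N²)
(E(m, 6)*2)*Y(X(-4 + 3, -5)) = (-3*2)*(-5*√((-4 + 3)² + (-5)²))³ = -6*(-125*((-1)² + 25)^(3/2)) = -6*(-125*(1 + 25)^(3/2)) = -6*(-3250*√26) = -(-19500)*√26 = 19500*√26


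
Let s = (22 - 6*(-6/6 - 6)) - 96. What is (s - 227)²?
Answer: 67081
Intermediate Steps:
s = -32 (s = (22 - 6*(-6*⅙ - 6)) - 96 = (22 - 6*(-1 - 6)) - 96 = (22 - 6*(-7)) - 96 = (22 + 42) - 96 = 64 - 96 = -32)
(s - 227)² = (-32 - 227)² = (-259)² = 67081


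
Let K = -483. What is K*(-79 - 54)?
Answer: 64239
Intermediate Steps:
K*(-79 - 54) = -483*(-79 - 54) = -483*(-133) = 64239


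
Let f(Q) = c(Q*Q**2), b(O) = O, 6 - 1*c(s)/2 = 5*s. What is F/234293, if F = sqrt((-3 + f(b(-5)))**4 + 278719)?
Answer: 4*sqrt(157030128455)/234293 ≈ 6.7654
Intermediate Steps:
c(s) = 12 - 10*s
f(Q) = 12 - 10*Q**3 (f(Q) = 12 - 10*Q*Q**2 = 12 - 10*Q**3)
F = 4*sqrt(157030128455) (F = sqrt((-3 + (12 - 10*(-5)**3))**4 + 278719) = sqrt((-3 + (12 - 10*(-125)))**4 + 278719) = sqrt((-3 + (12 + 1250))**4 + 278719) = sqrt((-3 + 1262)**4 + 278719) = sqrt(1259**4 + 278719) = sqrt(2512481776561 + 278719) = sqrt(2512482055280) = 4*sqrt(157030128455) ≈ 1.5851e+6)
F/234293 = (4*sqrt(157030128455))/234293 = (4*sqrt(157030128455))*(1/234293) = 4*sqrt(157030128455)/234293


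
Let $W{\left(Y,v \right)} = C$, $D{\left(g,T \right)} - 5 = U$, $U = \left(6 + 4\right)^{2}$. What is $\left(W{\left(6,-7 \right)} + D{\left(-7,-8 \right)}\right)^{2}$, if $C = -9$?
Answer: $9216$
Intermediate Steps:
$U = 100$ ($U = 10^{2} = 100$)
$D{\left(g,T \right)} = 105$ ($D{\left(g,T \right)} = 5 + 100 = 105$)
$W{\left(Y,v \right)} = -9$
$\left(W{\left(6,-7 \right)} + D{\left(-7,-8 \right)}\right)^{2} = \left(-9 + 105\right)^{2} = 96^{2} = 9216$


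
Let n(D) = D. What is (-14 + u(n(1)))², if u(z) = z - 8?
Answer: 441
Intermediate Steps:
u(z) = -8 + z
(-14 + u(n(1)))² = (-14 + (-8 + 1))² = (-14 - 7)² = (-21)² = 441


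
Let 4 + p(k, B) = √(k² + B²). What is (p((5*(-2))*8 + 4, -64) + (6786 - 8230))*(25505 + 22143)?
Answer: -68994304 + 190592*√617 ≈ -6.4260e+7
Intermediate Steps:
p(k, B) = -4 + √(B² + k²) (p(k, B) = -4 + √(k² + B²) = -4 + √(B² + k²))
(p((5*(-2))*8 + 4, -64) + (6786 - 8230))*(25505 + 22143) = ((-4 + √((-64)² + ((5*(-2))*8 + 4)²)) + (6786 - 8230))*(25505 + 22143) = ((-4 + √(4096 + (-10*8 + 4)²)) - 1444)*47648 = ((-4 + √(4096 + (-80 + 4)²)) - 1444)*47648 = ((-4 + √(4096 + (-76)²)) - 1444)*47648 = ((-4 + √(4096 + 5776)) - 1444)*47648 = ((-4 + √9872) - 1444)*47648 = ((-4 + 4*√617) - 1444)*47648 = (-1448 + 4*√617)*47648 = -68994304 + 190592*√617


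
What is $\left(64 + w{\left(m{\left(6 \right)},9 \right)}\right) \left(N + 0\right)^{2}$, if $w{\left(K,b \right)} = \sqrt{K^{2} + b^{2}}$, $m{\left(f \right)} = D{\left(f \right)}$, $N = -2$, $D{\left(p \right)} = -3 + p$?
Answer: $256 + 12 \sqrt{10} \approx 293.95$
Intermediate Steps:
$m{\left(f \right)} = -3 + f$
$\left(64 + w{\left(m{\left(6 \right)},9 \right)}\right) \left(N + 0\right)^{2} = \left(64 + \sqrt{\left(-3 + 6\right)^{2} + 9^{2}}\right) \left(-2 + 0\right)^{2} = \left(64 + \sqrt{3^{2} + 81}\right) \left(-2\right)^{2} = \left(64 + \sqrt{9 + 81}\right) 4 = \left(64 + \sqrt{90}\right) 4 = \left(64 + 3 \sqrt{10}\right) 4 = 256 + 12 \sqrt{10}$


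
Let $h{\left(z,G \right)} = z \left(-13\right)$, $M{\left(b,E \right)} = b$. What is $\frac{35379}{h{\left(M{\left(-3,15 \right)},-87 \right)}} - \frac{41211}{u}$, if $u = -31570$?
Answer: $\frac{372840753}{410410} \approx 908.46$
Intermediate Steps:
$h{\left(z,G \right)} = - 13 z$
$\frac{35379}{h{\left(M{\left(-3,15 \right)},-87 \right)}} - \frac{41211}{u} = \frac{35379}{\left(-13\right) \left(-3\right)} - \frac{41211}{-31570} = \frac{35379}{39} - - \frac{41211}{31570} = 35379 \cdot \frac{1}{39} + \frac{41211}{31570} = \frac{11793}{13} + \frac{41211}{31570} = \frac{372840753}{410410}$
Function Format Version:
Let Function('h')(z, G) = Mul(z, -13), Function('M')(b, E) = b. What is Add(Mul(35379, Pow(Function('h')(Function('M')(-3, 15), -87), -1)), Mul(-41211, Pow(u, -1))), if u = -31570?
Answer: Rational(372840753, 410410) ≈ 908.46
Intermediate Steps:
Function('h')(z, G) = Mul(-13, z)
Add(Mul(35379, Pow(Function('h')(Function('M')(-3, 15), -87), -1)), Mul(-41211, Pow(u, -1))) = Add(Mul(35379, Pow(Mul(-13, -3), -1)), Mul(-41211, Pow(-31570, -1))) = Add(Mul(35379, Pow(39, -1)), Mul(-41211, Rational(-1, 31570))) = Add(Mul(35379, Rational(1, 39)), Rational(41211, 31570)) = Add(Rational(11793, 13), Rational(41211, 31570)) = Rational(372840753, 410410)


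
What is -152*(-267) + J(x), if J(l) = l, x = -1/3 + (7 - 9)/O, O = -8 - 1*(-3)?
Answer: 608761/15 ≈ 40584.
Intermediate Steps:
O = -5 (O = -8 + 3 = -5)
x = 1/15 (x = -1/3 + (7 - 9)/(-5) = -1*⅓ - 2*(-⅕) = -⅓ + ⅖ = 1/15 ≈ 0.066667)
-152*(-267) + J(x) = -152*(-267) + 1/15 = 40584 + 1/15 = 608761/15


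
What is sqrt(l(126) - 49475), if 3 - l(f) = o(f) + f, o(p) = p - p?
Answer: I*sqrt(49598) ≈ 222.71*I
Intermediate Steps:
o(p) = 0
l(f) = 3 - f (l(f) = 3 - (0 + f) = 3 - f)
sqrt(l(126) - 49475) = sqrt((3 - 1*126) - 49475) = sqrt((3 - 126) - 49475) = sqrt(-123 - 49475) = sqrt(-49598) = I*sqrt(49598)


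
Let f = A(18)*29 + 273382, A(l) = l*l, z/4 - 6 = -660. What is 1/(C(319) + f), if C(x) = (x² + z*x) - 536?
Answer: -1/450501 ≈ -2.2197e-6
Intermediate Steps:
z = -2616 (z = 24 + 4*(-660) = 24 - 2640 = -2616)
A(l) = l²
C(x) = -536 + x² - 2616*x (C(x) = (x² - 2616*x) - 536 = -536 + x² - 2616*x)
f = 282778 (f = 18²*29 + 273382 = 324*29 + 273382 = 9396 + 273382 = 282778)
1/(C(319) + f) = 1/((-536 + 319² - 2616*319) + 282778) = 1/((-536 + 101761 - 834504) + 282778) = 1/(-733279 + 282778) = 1/(-450501) = -1/450501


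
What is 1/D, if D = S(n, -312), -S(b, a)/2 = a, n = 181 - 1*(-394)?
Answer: 1/624 ≈ 0.0016026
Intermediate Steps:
n = 575 (n = 181 + 394 = 575)
S(b, a) = -2*a
D = 624 (D = -2*(-312) = 624)
1/D = 1/624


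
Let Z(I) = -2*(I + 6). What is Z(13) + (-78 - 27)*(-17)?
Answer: 1747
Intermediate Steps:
Z(I) = -12 - 2*I (Z(I) = -2*(6 + I) = -12 - 2*I)
Z(13) + (-78 - 27)*(-17) = (-12 - 2*13) + (-78 - 27)*(-17) = (-12 - 26) - 105*(-17) = -38 + 1785 = 1747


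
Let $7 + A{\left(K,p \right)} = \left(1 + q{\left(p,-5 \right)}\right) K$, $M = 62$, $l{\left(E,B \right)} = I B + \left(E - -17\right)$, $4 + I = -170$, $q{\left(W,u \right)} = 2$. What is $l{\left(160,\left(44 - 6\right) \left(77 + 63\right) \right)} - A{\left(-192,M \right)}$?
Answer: $-924920$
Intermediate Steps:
$I = -174$ ($I = -4 - 170 = -174$)
$l{\left(E,B \right)} = 17 + E - 174 B$ ($l{\left(E,B \right)} = - 174 B + \left(E - -17\right) = - 174 B + \left(E + 17\right) = - 174 B + \left(17 + E\right) = 17 + E - 174 B$)
$A{\left(K,p \right)} = -7 + 3 K$ ($A{\left(K,p \right)} = -7 + \left(1 + 2\right) K = -7 + 3 K$)
$l{\left(160,\left(44 - 6\right) \left(77 + 63\right) \right)} - A{\left(-192,M \right)} = \left(17 + 160 - 174 \left(44 - 6\right) \left(77 + 63\right)\right) - \left(-7 + 3 \left(-192\right)\right) = \left(17 + 160 - 174 \cdot 38 \cdot 140\right) - \left(-7 - 576\right) = \left(17 + 160 - 925680\right) - -583 = \left(17 + 160 - 925680\right) + 583 = -925503 + 583 = -924920$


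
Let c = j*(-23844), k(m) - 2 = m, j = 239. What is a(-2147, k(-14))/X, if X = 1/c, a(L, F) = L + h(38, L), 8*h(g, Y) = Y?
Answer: 27529072317/2 ≈ 1.3765e+10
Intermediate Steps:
k(m) = 2 + m
h(g, Y) = Y/8
c = -5698716 (c = 239*(-23844) = -5698716)
a(L, F) = 9*L/8 (a(L, F) = L + L/8 = 9*L/8)
X = -1/5698716 (X = 1/(-5698716) = -1/5698716 ≈ -1.7548e-7)
a(-2147, k(-14))/X = ((9/8)*(-2147))/(-1/5698716) = -19323/8*(-5698716) = 27529072317/2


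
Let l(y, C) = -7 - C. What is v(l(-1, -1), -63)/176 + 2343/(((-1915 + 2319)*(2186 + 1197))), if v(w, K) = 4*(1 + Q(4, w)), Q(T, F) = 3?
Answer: 1392505/15034052 ≈ 0.092623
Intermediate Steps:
v(w, K) = 16 (v(w, K) = 4*(1 + 3) = 4*4 = 16)
v(l(-1, -1), -63)/176 + 2343/(((-1915 + 2319)*(2186 + 1197))) = 16/176 + 2343/(((-1915 + 2319)*(2186 + 1197))) = 16*(1/176) + 2343/((404*3383)) = 1/11 + 2343/1366732 = 1392505/15034052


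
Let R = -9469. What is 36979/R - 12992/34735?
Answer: -1407486813/328905715 ≈ -4.2793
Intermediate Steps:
36979/R - 12992/34735 = 36979/(-9469) - 12992/34735 = 36979*(-1/9469) - 12992*1/34735 = -36979/9469 - 12992/34735 = -1407486813/328905715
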